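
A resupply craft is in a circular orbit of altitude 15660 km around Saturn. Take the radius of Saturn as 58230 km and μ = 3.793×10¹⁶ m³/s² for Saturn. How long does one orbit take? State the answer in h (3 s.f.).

r = 58230 + 15660 = 73890 km = 7.3890×10⁷ m.
Kepler's third law: T = 2π√(r³/μ) = 2π√((7.389×10⁷)³ / 3.793×10¹⁶).
r³/μ = 1.064×10⁷ s², so T = 2π × 3.261×10³ = 2.049×10⁴ s.
Converting: 2.049×10⁴ s ÷ 3600 = 5.692 h.

T ≈ 5.69 h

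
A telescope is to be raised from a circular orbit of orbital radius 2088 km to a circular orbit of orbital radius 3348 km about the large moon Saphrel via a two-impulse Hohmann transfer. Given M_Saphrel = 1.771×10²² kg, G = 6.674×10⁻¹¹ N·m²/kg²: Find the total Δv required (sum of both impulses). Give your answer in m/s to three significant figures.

Δv_total ≈ 156 m/s

μ = GM = 6.674×10⁻¹¹ × 1.771×10²² = 1.182×10¹² m³/s².
r₁ = 2088 km = 2.088×10⁶ m.
r₂ = 3348 km = 3.348×10⁶ m.
Transfer ellipse a_t = (r₁ + r₂)/2 = 2.718×10⁶ m.
At r₁: circular v_c1 = √(μ/r₁) = 752.4 m/s; transfer-periapsis v_p = √[μ(2/r₁ − 1/a_t)] = 835.0 m/s.
Δv₁ = v_p − v_c1 = 82.66 m/s.
At r₂: circular v_c2 = √(μ/r₂) = 594.2 m/s; transfer-apoapsis v_a = √[μ(2/r₂ − 1/a_t)] = 520.8 m/s.
Δv₂ = v_c2 − v_a = 73.39 m/s.
Total Δv = Δv₁ + Δv₂ = 156.0 m/s.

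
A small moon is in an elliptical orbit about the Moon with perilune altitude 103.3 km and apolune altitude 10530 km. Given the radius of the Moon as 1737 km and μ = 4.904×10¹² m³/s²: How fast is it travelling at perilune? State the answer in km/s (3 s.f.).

v ≈ 2.15 km/s

r_p = 1737 + 103.3 = 1840.3 km = 1.8403×10⁶ m.
r_a = 1737 + 10530 = 12267 km = 1.2267×10⁷ m.
Semi-major axis a = (r_p + r_a)/2 = 7053.6 km = 7.054×10⁶ m.
Vis-viva: v² = μ(2/r − 1/a) = 4.904×10¹² × (1.087×10⁻⁶ − 1.418×10⁻⁷) = 4.634×10⁶ m²/s².
v = 2153 m/s = 2.153 km/s.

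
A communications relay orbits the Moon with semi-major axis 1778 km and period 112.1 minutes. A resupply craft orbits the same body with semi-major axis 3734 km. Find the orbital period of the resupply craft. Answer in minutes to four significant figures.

Kepler's third law: T² ∝ a³, so T₂ = T₁ (a₂/a₁)^(3/2).
a₂/a₁ = 2.100, (a₂/a₁)^(3/2) = 3.043.
T₂ = 112.1 × 3.043 = 341.2 minutes.

T₂ ≈ 341.2 minutes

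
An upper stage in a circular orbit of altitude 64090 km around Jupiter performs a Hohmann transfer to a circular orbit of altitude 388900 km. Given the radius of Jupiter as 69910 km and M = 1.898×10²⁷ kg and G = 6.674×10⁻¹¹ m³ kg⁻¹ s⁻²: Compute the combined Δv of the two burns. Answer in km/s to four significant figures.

μ = GM = 6.674×10⁻¹¹ × 1.898×10²⁷ = 1.267×10¹⁷ m³/s².
r₁ = 69910 + 64090 = 134000 km = 1.3400×10⁸ m.
r₂ = 69910 + 388900 = 458810 km = 4.5881×10⁸ m.
Transfer ellipse a_t = (r₁ + r₂)/2 = 2.964×10⁸ m.
At r₁: circular v_c1 = √(μ/r₁) = 30750 m/s; transfer-perijove v_p = √[μ(2/r₁ − 1/a_t)] = 38250 m/s.
Δv₁ = v_p − v_c1 = 7507 m/s.
At r₂: circular v_c2 = √(μ/r₂) = 16620 m/s; transfer-apojove v_a = √[μ(2/r₂ − 1/a_t)] = 11170 m/s.
Δv₂ = v_c2 − v_a = 5444 m/s.
Total Δv = Δv₁ + Δv₂ = 12950 m/s = 12.95 km/s.

Δv_total ≈ 12.95 km/s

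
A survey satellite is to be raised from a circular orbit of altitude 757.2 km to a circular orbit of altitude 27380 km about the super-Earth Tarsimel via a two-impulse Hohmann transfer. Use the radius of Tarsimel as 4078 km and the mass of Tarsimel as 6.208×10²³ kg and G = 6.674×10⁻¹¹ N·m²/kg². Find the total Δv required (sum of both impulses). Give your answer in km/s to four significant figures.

Δv_total ≈ 1.482 km/s

μ = GM = 6.674×10⁻¹¹ × 6.208×10²³ = 4.143×10¹³ m³/s².
r₁ = 4078 + 757.2 = 4835.2 km = 4.8352×10⁶ m.
r₂ = 4078 + 27380 = 31458 km = 3.1458×10⁷ m.
Transfer ellipse a_t = (r₁ + r₂)/2 = 1.815×10⁷ m.
At r₁: circular v_c1 = √(μ/r₁) = 2927 m/s; transfer-periapsis v_p = √[μ(2/r₁ − 1/a_t)] = 3854 m/s.
Δv₁ = v_p − v_c1 = 926.9 m/s.
At r₂: circular v_c2 = √(μ/r₂) = 1148 m/s; transfer-apoapsis v_a = √[μ(2/r₂ − 1/a_t)] = 592.4 m/s.
Δv₂ = v_c2 − v_a = 555.2 m/s.
Total Δv = Δv₁ + Δv₂ = 1482 m/s = 1.482 km/s.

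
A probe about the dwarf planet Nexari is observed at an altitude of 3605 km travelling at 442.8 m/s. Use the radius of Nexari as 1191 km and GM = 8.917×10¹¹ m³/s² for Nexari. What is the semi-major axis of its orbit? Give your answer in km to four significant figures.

r = 1191 + 3605 = 4796.0 km = 4.796×10⁶ m.
Specific orbital energy ε = v²/2 − μ/r = (442.8)²/2 − 8.917×10¹¹/4.796×10⁶ = -8.789×10⁴ J/kg.
Since ε = −μ/(2a), a = −μ/(2ε) = 5.073×10⁶ m = 5072.8 km.

a ≈ 5073 km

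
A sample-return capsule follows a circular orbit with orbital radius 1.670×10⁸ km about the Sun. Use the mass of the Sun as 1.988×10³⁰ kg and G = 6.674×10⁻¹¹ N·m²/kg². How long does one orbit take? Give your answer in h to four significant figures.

μ = GM = 6.674×10⁻¹¹ × 1.988×10³⁰ = 1.327×10²⁰ m³/s².
r = 1.670×10⁸ km = 1.670×10¹¹ m.
Kepler's third law: T = 2π√(r³/μ) = 2π√((1.670×10¹¹)³ / 1.327×10²⁰).
r³/μ = 3.510×10¹³ s², so T = 2π × 5.925×10⁶ = 3.723×10⁷ s.
Converting: 3.723×10⁷ s ÷ 3600 = 10340 h.

T ≈ 10340 h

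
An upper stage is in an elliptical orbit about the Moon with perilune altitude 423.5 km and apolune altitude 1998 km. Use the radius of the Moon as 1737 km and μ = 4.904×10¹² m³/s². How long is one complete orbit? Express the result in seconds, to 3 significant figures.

T ≈ 14400 seconds

r_p = 1737 + 423.5 = 2160.5 km = 2.1605×10⁶ m.
r_a = 1737 + 1998 = 3735.0 km = 3.7350×10⁶ m.
Semi-major axis a = (r_p + r_a)/2 = (2160.5 + 3735.0)/2 = 2947.8 km = 2.948×10⁶ m.
By Kepler's third law T = 2π√(a³/μ) = 2π × 2.285×10³ = 1.436×10⁴ s.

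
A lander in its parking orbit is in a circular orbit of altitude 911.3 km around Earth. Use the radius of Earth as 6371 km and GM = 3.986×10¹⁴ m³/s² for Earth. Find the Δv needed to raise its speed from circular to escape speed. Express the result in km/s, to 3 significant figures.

r = 6371 + 911.3 = 7282.3 km = 7.2823×10⁶ m.
Circular speed v_c = √(μ/r) = 7398 m/s.
Escape speed v_esc = √(2μ/r) = √2 × v_c = 10460 m/s.
Δv = v_esc − v_c = 3064 m/s = 3.064 km/s.

Δv ≈ 3.06 km/s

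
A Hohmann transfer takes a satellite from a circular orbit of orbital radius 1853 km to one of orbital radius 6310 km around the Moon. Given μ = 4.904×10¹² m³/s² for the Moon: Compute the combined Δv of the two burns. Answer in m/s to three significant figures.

Δv_total ≈ 684 m/s

r₁ = 1853 km = 1.853×10⁶ m.
r₂ = 6310 km = 6.310×10⁶ m.
Transfer ellipse a_t = (r₁ + r₂)/2 = 4.082×10⁶ m.
At r₁: circular v_c1 = √(μ/r₁) = 1627 m/s; transfer-perilune v_p = √[μ(2/r₁ − 1/a_t)] = 2023 m/s.
Δv₁ = v_p − v_c1 = 395.9 m/s.
At r₂: circular v_c2 = √(μ/r₂) = 881.6 m/s; transfer-apolune v_a = √[μ(2/r₂ − 1/a_t)] = 594.0 m/s.
Δv₂ = v_c2 − v_a = 287.6 m/s.
Total Δv = Δv₁ + Δv₂ = 683.5 m/s.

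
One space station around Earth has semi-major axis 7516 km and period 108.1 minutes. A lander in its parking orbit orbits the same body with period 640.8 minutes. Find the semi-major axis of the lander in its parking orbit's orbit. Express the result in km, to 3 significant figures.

a₂ ≈ 24600 km

Kepler's third law: a³ ∝ T², so a₂ = a₁ (T₂/T₁)^(2/3).
T₂/T₁ = 5.928, (T₂/T₁)^(2/3) = 3.275.
a₂ = 7516 × 3.275 = 24620 km.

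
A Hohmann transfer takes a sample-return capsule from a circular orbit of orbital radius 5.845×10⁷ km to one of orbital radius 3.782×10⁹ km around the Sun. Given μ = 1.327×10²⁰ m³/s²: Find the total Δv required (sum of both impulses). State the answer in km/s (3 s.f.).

r₁ = 5.845×10⁷ km = 5.845×10¹⁰ m.
r₂ = 3.782×10⁹ km = 3.782×10¹² m.
Transfer ellipse a_t = (r₁ + r₂)/2 = 1.920×10¹² m.
At r₁: circular v_c1 = √(μ/r₁) = 47650 m/s; transfer-perihelion v_p = √[μ(2/r₁ − 1/a_t)] = 66870 m/s.
Δv₁ = v_p − v_c1 = 19220 m/s.
At r₂: circular v_c2 = √(μ/r₂) = 5923 m/s; transfer-aphelion v_a = √[μ(2/r₂ − 1/a_t)] = 1033 m/s.
Δv₂ = v_c2 − v_a = 4890 m/s.
Total Δv = Δv₁ + Δv₂ = 24110 m/s = 24.11 km/s.

Δv_total ≈ 24.1 km/s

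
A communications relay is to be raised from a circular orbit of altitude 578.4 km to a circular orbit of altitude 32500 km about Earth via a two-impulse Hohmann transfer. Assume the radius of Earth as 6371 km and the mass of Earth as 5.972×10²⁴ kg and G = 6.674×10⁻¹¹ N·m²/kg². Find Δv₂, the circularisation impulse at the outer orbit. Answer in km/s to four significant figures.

μ = GM = 6.674×10⁻¹¹ × 5.972×10²⁴ = 3.986×10¹⁴ m³/s².
r₁ = 6371 + 578.4 = 6949.4 km = 6.9494×10⁶ m.
r₂ = 6371 + 32500 = 38871 km = 3.8871×10⁷ m.
Transfer ellipse a_t = (r₁ + r₂)/2 = 2.291×10⁷ m.
At r₁: circular v_c1 = √(μ/r₁) = 7573 m/s; transfer-perigee v_p = √[μ(2/r₁ − 1/a_t)] = 9865 m/s.
At r₂: circular v_c2 = √(μ/r₂) = 3202 m/s; transfer-apogee v_a = √[μ(2/r₂ − 1/a_t)] = 1764 m/s.
Δv₂ = v_c2 − v_a = 1439 m/s.
= 1.439 km/s.

Δv ≈ 1.439 km/s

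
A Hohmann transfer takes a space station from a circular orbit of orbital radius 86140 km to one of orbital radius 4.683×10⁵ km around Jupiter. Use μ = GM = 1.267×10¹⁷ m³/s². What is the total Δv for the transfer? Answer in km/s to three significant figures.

r₁ = 86140 km = 8.614×10⁷ m.
r₂ = 4.683×10⁵ km = 4.683×10⁸ m.
Transfer ellipse a_t = (r₁ + r₂)/2 = 2.772×10⁸ m.
At r₁: circular v_c1 = √(μ/r₁) = 38350 m/s; transfer-perijove v_p = √[μ(2/r₁ − 1/a_t)] = 49850 m/s.
Δv₁ = v_p − v_c1 = 11490 m/s.
At r₂: circular v_c2 = √(μ/r₂) = 16450 m/s; transfer-apojove v_a = √[μ(2/r₂ − 1/a_t)] = 9169 m/s.
Δv₂ = v_c2 − v_a = 7280 m/s.
Total Δv = Δv₁ + Δv₂ = 18770 m/s = 18.77 km/s.

Δv_total ≈ 18.8 km/s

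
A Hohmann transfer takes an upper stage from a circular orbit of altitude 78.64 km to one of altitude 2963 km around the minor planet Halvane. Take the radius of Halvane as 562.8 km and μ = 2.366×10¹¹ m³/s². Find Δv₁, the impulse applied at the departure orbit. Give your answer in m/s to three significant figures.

Δv ≈ 183 m/s

r₁ = 562.8 + 78.64 = 641.44 km = 6.4144×10⁵ m.
r₂ = 562.8 + 2963 = 3525.8 km = 3.5258×10⁶ m.
Transfer ellipse a_t = (r₁ + r₂)/2 = 2.084×10⁶ m.
At r₁: circular v_c1 = √(μ/r₁) = 607.3 m/s; transfer-periapsis v_p = √[μ(2/r₁ − 1/a_t)] = 790.0 m/s.
Δv₁ = v_p − v_c1 = 182.7 m/s.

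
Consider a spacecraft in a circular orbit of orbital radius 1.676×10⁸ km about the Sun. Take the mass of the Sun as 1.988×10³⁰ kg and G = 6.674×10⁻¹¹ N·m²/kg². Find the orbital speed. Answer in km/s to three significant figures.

μ = GM = 6.674×10⁻¹¹ × 1.988×10³⁰ = 1.327×10²⁰ m³/s².
r = 1.676×10⁸ km = 1.676×10¹¹ m.
For a circular orbit v = √(μ/r) = √(1.327×10²⁰ / 1.676×10¹¹) = √(7.916×10⁸) = 28140 m/s.
That is 28.14 km/s.

v ≈ 28.1 km/s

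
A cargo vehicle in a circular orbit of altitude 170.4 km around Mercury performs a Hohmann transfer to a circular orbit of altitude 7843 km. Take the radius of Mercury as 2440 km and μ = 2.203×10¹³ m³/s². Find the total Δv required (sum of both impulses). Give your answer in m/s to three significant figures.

r₁ = 2440 + 170.4 = 2610.4 km = 2.6104×10⁶ m.
r₂ = 2440 + 7843 = 10283 km = 1.0283×10⁷ m.
Transfer ellipse a_t = (r₁ + r₂)/2 = 6.447×10⁶ m.
At r₁: circular v_c1 = √(μ/r₁) = 2905 m/s; transfer-periherm v_p = √[μ(2/r₁ − 1/a_t)] = 3669 m/s.
Δv₁ = v_p − v_c1 = 763.9 m/s.
At r₂: circular v_c2 = √(μ/r₂) = 1464 m/s; transfer-apoherm v_a = √[μ(2/r₂ − 1/a_t)] = 931.4 m/s.
Δv₂ = v_c2 − v_a = 532.3 m/s.
Total Δv = Δv₁ + Δv₂ = 1296 m/s.

Δv_total ≈ 1300 m/s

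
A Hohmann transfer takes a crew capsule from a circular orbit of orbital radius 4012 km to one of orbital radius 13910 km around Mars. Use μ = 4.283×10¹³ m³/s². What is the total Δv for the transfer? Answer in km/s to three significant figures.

Δv_total ≈ 1.38 km/s

r₁ = 4012 km = 4.012×10⁶ m.
r₂ = 13910 km = 1.391×10⁷ m.
Transfer ellipse a_t = (r₁ + r₂)/2 = 8.961×10⁶ m.
At r₁: circular v_c1 = √(μ/r₁) = 3267 m/s; transfer-periapsis v_p = √[μ(2/r₁ − 1/a_t)] = 4071 m/s.
Δv₁ = v_p − v_c1 = 803.5 m/s.
At r₂: circular v_c2 = √(μ/r₂) = 1755 m/s; transfer-apoapsis v_a = √[μ(2/r₂ − 1/a_t)] = 1174 m/s.
Δv₂ = v_c2 − v_a = 580.6 m/s.
Total Δv = Δv₁ + Δv₂ = 1384 m/s = 1.384 km/s.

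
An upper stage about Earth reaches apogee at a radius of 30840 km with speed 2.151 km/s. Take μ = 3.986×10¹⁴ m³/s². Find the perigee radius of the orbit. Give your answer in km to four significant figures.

r_a = 3.084×10⁷ m.
Specific energy ε = v²/2 − μ/r = -1.061×10⁷ J/kg, so a = −μ/(2ε) = 1.878×10⁷ m.
The apsides satisfy r_p + r_a = 2a, so the perigee radius is 2a − r_a = 6.723×10⁶ m = 6723.5 km.

perigee radius ≈ 6723 km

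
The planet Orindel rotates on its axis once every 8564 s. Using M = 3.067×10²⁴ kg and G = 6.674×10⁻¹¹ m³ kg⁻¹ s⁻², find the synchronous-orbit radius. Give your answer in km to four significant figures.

μ = GM = 6.674×10⁻¹¹ × 3.067×10²⁴ = 2.047×10¹⁴ m³/s².
A synchronous orbit has period T, so by Kepler's third law a = (μT²/4π²)^(1/3).
μT²/4π² = 2.047×10¹⁴ × (8.564×10³)² / 39.48 = 3.803×10²⁰ m³.
a = 7.245×10⁶ m = 7244.9 km.

r_sync ≈ 7245 km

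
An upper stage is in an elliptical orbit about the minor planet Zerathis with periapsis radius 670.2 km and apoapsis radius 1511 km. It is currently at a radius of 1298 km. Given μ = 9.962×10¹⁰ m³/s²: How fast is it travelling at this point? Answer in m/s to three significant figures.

Semi-major axis a = (r_p + r_a)/2 = 1090.6 km = 1.091×10⁶ m.
Vis-viva: v² = μ(2/r − 1/a) = 9.962×10¹⁰ × (1.541×10⁻⁶ − 9.169×10⁻⁷) = 6.215×10⁴ m²/s².
v = 249.3 m/s.

v ≈ 249 m/s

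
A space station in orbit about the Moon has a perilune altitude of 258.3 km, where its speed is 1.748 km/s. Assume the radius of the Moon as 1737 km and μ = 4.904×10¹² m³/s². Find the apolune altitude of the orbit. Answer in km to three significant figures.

apolune altitude ≈ 1540 km

r_p = 1737 + 258.3 = 1995.3 km = 1.995×10⁶ m.
Specific energy ε = v²/2 − μ/r = -9.300×10⁵ J/kg, so a = −μ/(2ε) = 2.636×10⁶ m.
The apsides satisfy r_p + r_a = 2a, so the apolune radius is 2a − r_p = 3.278×10⁶ m = 3277.7 km.
Apolune altitude = 3277.7 − 1737 = 1540.7 km.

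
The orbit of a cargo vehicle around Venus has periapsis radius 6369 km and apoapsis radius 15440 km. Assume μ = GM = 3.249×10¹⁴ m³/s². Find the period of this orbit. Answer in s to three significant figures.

T ≈ 12600 s

Semi-major axis a = (r_p + r_a)/2 = (6369.0 + 15440)/2 = 10904 km = 1.090×10⁷ m.
By Kepler's third law T = 2π√(a³/μ) = 2π × 1.998×10³ = 1.255×10⁴ s.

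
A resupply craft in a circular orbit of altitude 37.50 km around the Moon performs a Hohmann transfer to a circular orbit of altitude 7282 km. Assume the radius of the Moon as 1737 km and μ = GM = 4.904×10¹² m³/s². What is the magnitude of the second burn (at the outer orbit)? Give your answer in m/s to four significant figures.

Δv ≈ 314.6 m/s

r₁ = 1737 + 37.50 = 1774.5 km = 1.7745×10⁶ m.
r₂ = 1737 + 7282 = 9019.0 km = 9.0190×10⁶ m.
Transfer ellipse a_t = (r₁ + r₂)/2 = 5.397×10⁶ m.
At r₁: circular v_c1 = √(μ/r₁) = 1662 m/s; transfer-perilune v_p = √[μ(2/r₁ − 1/a_t)] = 2149 m/s.
At r₂: circular v_c2 = √(μ/r₂) = 737.4 m/s; transfer-apolune v_a = √[μ(2/r₂ − 1/a_t)] = 422.8 m/s.
Δv₂ = v_c2 − v_a = 314.6 m/s.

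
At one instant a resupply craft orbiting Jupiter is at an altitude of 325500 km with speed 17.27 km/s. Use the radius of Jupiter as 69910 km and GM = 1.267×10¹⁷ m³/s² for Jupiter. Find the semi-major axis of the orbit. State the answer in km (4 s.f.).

a ≈ 3.698×10⁵ km

r = 69910 + 325500 = 3.9541×10⁵ km = 3.954×10⁸ m.
Specific orbital energy ε = v²/2 − μ/r = (17270)²/2 − 1.267×10¹⁷/3.954×10⁸ = -1.713×10⁸ J/kg.
Since ε = −μ/(2a), a = −μ/(2ε) = 3.698×10⁸ m = 3.6982×10⁵ km.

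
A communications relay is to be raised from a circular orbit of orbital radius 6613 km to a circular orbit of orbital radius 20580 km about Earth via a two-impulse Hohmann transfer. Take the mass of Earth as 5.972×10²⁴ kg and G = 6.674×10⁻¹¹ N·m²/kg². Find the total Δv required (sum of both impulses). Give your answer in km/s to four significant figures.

μ = GM = 6.674×10⁻¹¹ × 5.972×10²⁴ = 3.986×10¹⁴ m³/s².
r₁ = 6613 km = 6.613×10⁶ m.
r₂ = 20580 km = 2.058×10⁷ m.
Transfer ellipse a_t = (r₁ + r₂)/2 = 1.360×10⁷ m.
At r₁: circular v_c1 = √(μ/r₁) = 7763 m/s; transfer-perigee v_p = √[μ(2/r₁ − 1/a_t)] = 9551 m/s.
Δv₁ = v_p − v_c1 = 1788 m/s.
At r₂: circular v_c2 = √(μ/r₂) = 4401 m/s; transfer-apogee v_a = √[μ(2/r₂ − 1/a_t)] = 3069 m/s.
Δv₂ = v_c2 − v_a = 1332 m/s.
Total Δv = Δv₁ + Δv₂ = 3120 m/s = 3.120 km/s.

Δv_total ≈ 3.120 km/s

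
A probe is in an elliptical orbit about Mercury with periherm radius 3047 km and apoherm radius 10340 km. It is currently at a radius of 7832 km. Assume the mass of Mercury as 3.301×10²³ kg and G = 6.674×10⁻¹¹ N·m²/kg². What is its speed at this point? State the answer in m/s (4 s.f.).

μ = GM = 6.674×10⁻¹¹ × 3.301×10²³ = 2.203×10¹³ m³/s².
Semi-major axis a = (r_p + r_a)/2 = 6693.5 km = 6.694×10⁶ m.
Vis-viva: v² = μ(2/r − 1/a) = 2.203×10¹³ × (2.554×10⁻⁷ − 1.494×10⁻⁷) = 2.334×10⁶ m²/s².
v = 1528 m/s.

v ≈ 1528 m/s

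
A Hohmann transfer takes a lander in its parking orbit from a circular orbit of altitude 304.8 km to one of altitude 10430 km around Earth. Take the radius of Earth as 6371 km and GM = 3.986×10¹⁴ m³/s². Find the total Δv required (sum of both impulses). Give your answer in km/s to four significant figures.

r₁ = 6371 + 304.8 = 6675.8 km = 6.6758×10⁶ m.
r₂ = 6371 + 10430 = 16801 km = 1.6801×10⁷ m.
Transfer ellipse a_t = (r₁ + r₂)/2 = 1.174×10⁷ m.
At r₁: circular v_c1 = √(μ/r₁) = 7727 m/s; transfer-perigee v_p = √[μ(2/r₁ − 1/a_t)] = 9244 m/s.
Δv₁ = v_p − v_c1 = 1517 m/s.
At r₂: circular v_c2 = √(μ/r₂) = 4871 m/s; transfer-apogee v_a = √[μ(2/r₂ − 1/a_t)] = 3673 m/s.
Δv₂ = v_c2 − v_a = 1198 m/s.
Total Δv = Δv₁ + Δv₂ = 2715 m/s = 2.715 km/s.

Δv_total ≈ 2.715 km/s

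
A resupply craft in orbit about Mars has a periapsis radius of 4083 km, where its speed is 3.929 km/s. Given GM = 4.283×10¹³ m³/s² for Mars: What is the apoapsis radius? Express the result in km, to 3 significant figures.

apoapsis radius ≈ 11400 km

r_p = 4.083×10⁶ m.
Specific energy ε = v²/2 − μ/r = -2.771×10⁶ J/kg, so a = −μ/(2ε) = 7.727×10⁶ m.
The apsides satisfy r_p + r_a = 2a, so the apoapsis radius is 2a − r_p = 1.137×10⁷ m = 11372 km.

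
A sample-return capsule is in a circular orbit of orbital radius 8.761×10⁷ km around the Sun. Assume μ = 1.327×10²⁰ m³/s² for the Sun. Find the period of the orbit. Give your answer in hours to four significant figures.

T ≈ 3929 hours

r = 8.761×10⁷ km = 8.761×10¹⁰ m.
Kepler's third law: T = 2π√(r³/μ) = 2π√((8.761×10¹⁰)³ / 1.327×10²⁰).
r³/μ = 5.067×10¹² s², so T = 2π × 2.251×10⁶ = 1.414×10⁷ s.
Converting: 1.414×10⁷ s ÷ 3600 = 3929 hours.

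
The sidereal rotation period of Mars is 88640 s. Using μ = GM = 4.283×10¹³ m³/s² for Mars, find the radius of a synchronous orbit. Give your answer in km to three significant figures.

r_sync ≈ 20400 km

A synchronous orbit has period T, so by Kepler's third law a = (μT²/4π²)^(1/3).
μT²/4π² = 4.283×10¹³ × (8.864×10⁴)² / 39.48 = 8.524×10²¹ m³.
a = 2.043×10⁷ m = 20428 km.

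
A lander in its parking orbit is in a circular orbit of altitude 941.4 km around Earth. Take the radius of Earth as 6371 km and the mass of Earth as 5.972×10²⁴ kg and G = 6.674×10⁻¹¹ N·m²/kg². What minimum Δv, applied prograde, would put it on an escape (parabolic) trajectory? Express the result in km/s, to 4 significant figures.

Δv ≈ 3.058 km/s

μ = GM = 6.674×10⁻¹¹ × 5.972×10²⁴ = 3.986×10¹⁴ m³/s².
r = 6371 + 941.4 = 7312.4 km = 7.3124×10⁶ m.
Circular speed v_c = √(μ/r) = 7383 m/s.
Escape speed v_esc = √(2μ/r) = √2 × v_c = 10440 m/s.
Δv = v_esc − v_c = 3058 m/s = 3.058 km/s.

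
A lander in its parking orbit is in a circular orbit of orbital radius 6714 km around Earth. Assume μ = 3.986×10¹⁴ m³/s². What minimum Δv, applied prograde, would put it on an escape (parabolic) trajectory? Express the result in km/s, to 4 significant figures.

Δv ≈ 3.192 km/s

r = 6714 km = 6.714×10⁶ m.
Circular speed v_c = √(μ/r) = 7705 m/s.
Escape speed v_esc = √(2μ/r) = √2 × v_c = 10900 m/s.
Δv = v_esc − v_c = 3192 m/s = 3.192 km/s.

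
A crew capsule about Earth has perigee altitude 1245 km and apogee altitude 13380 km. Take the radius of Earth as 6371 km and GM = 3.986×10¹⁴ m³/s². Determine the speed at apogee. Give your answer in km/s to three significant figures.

v ≈ 3.35 km/s

r_p = 6371 + 1245 = 7616.0 km = 7.6160×10⁶ m.
r_a = 6371 + 13380 = 19751 km = 1.9751×10⁷ m.
Semi-major axis a = (r_p + r_a)/2 = 13684 km = 1.368×10⁷ m.
Vis-viva: v² = μ(2/r − 1/a) = 3.986×10¹⁴ × (1.013×10⁻⁷ − 7.308×10⁻⁸) = 1.123×10⁷ m²/s².
v = 3351 m/s = 3.351 km/s.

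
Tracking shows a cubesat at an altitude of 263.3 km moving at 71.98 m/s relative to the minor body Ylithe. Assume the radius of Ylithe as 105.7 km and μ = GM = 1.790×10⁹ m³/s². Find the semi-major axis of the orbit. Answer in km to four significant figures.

r = 105.7 + 263.3 = 369.00 km = 3.690×10⁵ m.
Vis-viva rearranged: 1/a = 2/r − v²/μ = 5.420×10⁻⁶ − 2.894×10⁻⁶ = 2.526×10⁻⁶ m⁻¹.
a = 3.959×10⁵ m = 395.95 km.

a ≈ 395.9 km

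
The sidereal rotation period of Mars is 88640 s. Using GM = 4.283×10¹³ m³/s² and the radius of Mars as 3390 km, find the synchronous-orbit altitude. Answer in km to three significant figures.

h_sync ≈ 17000 km

A synchronous orbit has period T, so by Kepler's third law a = (μT²/4π²)^(1/3).
μT²/4π² = 4.283×10¹³ × (8.864×10⁴)² / 39.48 = 8.524×10²¹ m³.
a = 2.043×10⁷ m = 20428 km.
Altitude h = a − R = 20428 − 3390 = 17038 km.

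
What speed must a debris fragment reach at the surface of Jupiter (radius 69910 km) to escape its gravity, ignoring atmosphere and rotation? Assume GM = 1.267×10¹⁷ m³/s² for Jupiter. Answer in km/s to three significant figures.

r = R = 6.991×10⁷ m.
Escape speed v_esc = √(2μ/r) = √(2 × 1.267×10¹⁷ / 6.991×10⁷) = √(3.625×10⁹) = 60210 m/s.
= 60.21 km/s.

v_esc ≈ 60.2 km/s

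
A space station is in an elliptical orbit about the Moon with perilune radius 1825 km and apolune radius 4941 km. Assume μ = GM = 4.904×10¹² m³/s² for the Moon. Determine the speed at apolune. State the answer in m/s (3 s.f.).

v ≈ 732 m/s

Semi-major axis a = (r_p + r_a)/2 = 3383.0 km = 3.383×10⁶ m.
Vis-viva: v² = μ(2/r − 1/a) = 4.904×10¹² × (4.048×10⁻⁷ − 2.956×10⁻⁷) = 5.354×10⁵ m²/s².
v = 731.7 m/s.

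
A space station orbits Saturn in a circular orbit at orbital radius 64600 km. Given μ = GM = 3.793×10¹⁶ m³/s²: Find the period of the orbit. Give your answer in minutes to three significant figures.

r = 64600 km = 6.460×10⁷ m.
Kepler's third law: T = 2π√(r³/μ) = 2π√((6.460×10⁷)³ / 3.793×10¹⁶).
r³/μ = 7.107×10⁶ s², so T = 2π × 2.666×10³ = 1.675×10⁴ s.
Converting: 1.675×10⁴ s ÷ 60.00 = 279.2 minutes.

T ≈ 279 minutes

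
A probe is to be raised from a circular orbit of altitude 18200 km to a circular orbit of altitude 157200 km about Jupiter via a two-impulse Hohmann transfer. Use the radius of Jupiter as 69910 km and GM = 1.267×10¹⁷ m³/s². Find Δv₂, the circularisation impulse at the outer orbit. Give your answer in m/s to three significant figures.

r₁ = 69910 + 18200 = 88110 km = 8.8110×10⁷ m.
r₂ = 69910 + 157200 = 227110 km = 2.2711×10⁸ m.
Transfer ellipse a_t = (r₁ + r₂)/2 = 1.576×10⁸ m.
At r₁: circular v_c1 = √(μ/r₁) = 37920 m/s; transfer-perijove v_p = √[μ(2/r₁ − 1/a_t)] = 45520 m/s.
At r₂: circular v_c2 = √(μ/r₂) = 23620 m/s; transfer-apojove v_a = √[μ(2/r₂ − 1/a_t)] = 17660 m/s.
Δv₂ = v_c2 − v_a = 5959 m/s.

Δv ≈ 5960 m/s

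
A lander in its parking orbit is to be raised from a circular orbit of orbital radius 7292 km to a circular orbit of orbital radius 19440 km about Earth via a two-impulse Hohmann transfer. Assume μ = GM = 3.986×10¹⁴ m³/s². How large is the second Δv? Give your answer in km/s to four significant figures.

r₁ = 7292 km = 7.292×10⁶ m.
r₂ = 19440 km = 1.944×10⁷ m.
Transfer ellipse a_t = (r₁ + r₂)/2 = 1.337×10⁷ m.
At r₁: circular v_c1 = √(μ/r₁) = 7393 m/s; transfer-perigee v_p = √[μ(2/r₁ − 1/a_t)] = 8916 m/s.
At r₂: circular v_c2 = √(μ/r₂) = 4528 m/s; transfer-apogee v_a = √[μ(2/r₂ − 1/a_t)] = 3345 m/s.
Δv₂ = v_c2 − v_a = 1184 m/s.
= 1.184 km/s.

Δv ≈ 1.184 km/s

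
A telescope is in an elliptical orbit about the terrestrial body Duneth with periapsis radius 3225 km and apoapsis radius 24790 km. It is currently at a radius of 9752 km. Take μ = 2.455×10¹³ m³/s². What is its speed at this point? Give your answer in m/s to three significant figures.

v ≈ 1810 m/s

Semi-major axis a = (r_p + r_a)/2 = 14008 km = 1.401×10⁷ m.
Vis-viva: v² = μ(2/r − 1/a) = 2.455×10¹³ × (2.051×10⁻⁷ − 7.139×10⁻⁸) = 3.282×10⁶ m²/s².
v = 1812 m/s.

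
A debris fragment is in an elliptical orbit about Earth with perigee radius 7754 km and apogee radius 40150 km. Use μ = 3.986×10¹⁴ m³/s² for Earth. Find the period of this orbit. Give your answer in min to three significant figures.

Semi-major axis a = (r_p + r_a)/2 = (7754.0 + 40150)/2 = 23952 km = 2.395×10⁷ m.
By Kepler's third law T = 2π√(a³/μ) = 2π × 5.871×10³ = 3.689×10⁴ s.
= 614.9 min.

T ≈ 615 min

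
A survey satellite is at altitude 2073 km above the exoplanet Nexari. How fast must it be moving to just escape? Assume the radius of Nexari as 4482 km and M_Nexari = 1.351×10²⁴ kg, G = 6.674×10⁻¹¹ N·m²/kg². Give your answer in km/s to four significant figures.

v_esc ≈ 5.245 km/s

μ = GM = 6.674×10⁻¹¹ × 1.351×10²⁴ = 9.017×10¹³ m³/s².
r = 4482 + 2073 = 6555.0 km = 6.5550×10⁶ m.
Escape speed v_esc = √(2μ/r) = √(2 × 9.017×10¹³ / 6.555×10⁶) = √(2.751×10⁷) = 5245 m/s.
= 5.245 km/s.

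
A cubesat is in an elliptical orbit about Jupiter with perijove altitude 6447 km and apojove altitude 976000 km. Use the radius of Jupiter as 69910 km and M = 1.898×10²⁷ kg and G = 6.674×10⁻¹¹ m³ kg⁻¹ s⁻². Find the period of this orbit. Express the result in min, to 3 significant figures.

μ = GM = 6.674×10⁻¹¹ × 1.898×10²⁷ = 1.267×10¹⁷ m³/s².
r_p = 69910 + 6447 = 76357 km = 7.6357×10⁷ m.
r_a = 69910 + 976000 = 1045900 km = 1.0459×10⁹ m.
Semi-major axis a = (r_p + r_a)/2 = (76357 + 1.0459×10⁶)/2 = 5.6113×10⁵ km = 5.611×10⁸ m.
By Kepler's third law T = 2π√(a³/μ) = 2π × 3.735×10⁴ = 2.347×10⁵ s.
= 3911 min.

T ≈ 3910 min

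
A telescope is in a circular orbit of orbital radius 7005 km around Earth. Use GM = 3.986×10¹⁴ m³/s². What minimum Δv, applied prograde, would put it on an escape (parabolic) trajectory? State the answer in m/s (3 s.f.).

r = 7005 km = 7.005×10⁶ m.
Circular speed v_c = √(μ/r) = 7543 m/s.
Escape speed v_esc = √(2μ/r) = √2 × v_c = 10670 m/s.
Δv = v_esc − v_c = 3125 m/s.

Δv ≈ 3120 m/s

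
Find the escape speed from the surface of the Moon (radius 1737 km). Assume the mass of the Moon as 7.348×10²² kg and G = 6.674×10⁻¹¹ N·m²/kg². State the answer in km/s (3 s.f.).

v_esc ≈ 2.38 km/s

μ = GM = 6.674×10⁻¹¹ × 7.348×10²² = 4.904×10¹² m³/s².
r = R = 1.737×10⁶ m.
Escape speed v_esc = √(2μ/r) = √(2 × 4.904×10¹² / 1.737×10⁶) = √(5.647×10⁶) = 2376 m/s.
= 2.376 km/s.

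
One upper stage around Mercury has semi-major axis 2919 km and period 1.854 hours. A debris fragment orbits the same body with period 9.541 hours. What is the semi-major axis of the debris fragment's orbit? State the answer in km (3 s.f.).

Kepler's third law: a³ ∝ T², so a₂ = a₁ (T₂/T₁)^(2/3).
T₂/T₁ = 5.146, (T₂/T₁)^(2/3) = 2.981.
a₂ = 2919 × 2.981 = 8701 km.

a₂ ≈ 8700 km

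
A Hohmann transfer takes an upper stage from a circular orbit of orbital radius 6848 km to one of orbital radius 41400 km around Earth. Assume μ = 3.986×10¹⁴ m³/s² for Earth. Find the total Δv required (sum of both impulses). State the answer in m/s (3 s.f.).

Δv_total ≈ 3810 m/s

r₁ = 6848 km = 6.848×10⁶ m.
r₂ = 41400 km = 4.140×10⁷ m.
Transfer ellipse a_t = (r₁ + r₂)/2 = 2.412×10⁷ m.
At r₁: circular v_c1 = √(μ/r₁) = 7629 m/s; transfer-perigee v_p = √[μ(2/r₁ − 1/a_t)] = 9995 m/s.
Δv₁ = v_p − v_c1 = 2365 m/s.
At r₂: circular v_c2 = √(μ/r₂) = 3103 m/s; transfer-apogee v_a = √[μ(2/r₂ − 1/a_t)] = 1653 m/s.
Δv₂ = v_c2 − v_a = 1450 m/s.
Total Δv = Δv₁ + Δv₂ = 3815 m/s.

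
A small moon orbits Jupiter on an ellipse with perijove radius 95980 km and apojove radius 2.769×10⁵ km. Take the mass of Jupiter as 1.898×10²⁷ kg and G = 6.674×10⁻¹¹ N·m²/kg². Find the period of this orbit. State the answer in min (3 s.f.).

μ = GM = 6.674×10⁻¹¹ × 1.898×10²⁷ = 1.267×10¹⁷ m³/s².
Semi-major axis a = (r_p + r_a)/2 = (95980 + 2.7690×10⁵)/2 = 1.8644×10⁵ km = 1.864×10⁸ m.
By Kepler's third law T = 2π√(a³/μ) = 2π × 7.153×10³ = 4.494×10⁴ s.
= 749.0 min.

T ≈ 749 min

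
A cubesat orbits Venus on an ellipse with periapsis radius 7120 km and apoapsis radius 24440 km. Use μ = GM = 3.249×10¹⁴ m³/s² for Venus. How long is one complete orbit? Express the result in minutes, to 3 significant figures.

Semi-major axis a = (r_p + r_a)/2 = (7120.0 + 24440)/2 = 15780 km = 1.578×10⁷ m.
By Kepler's third law T = 2π√(a³/μ) = 2π × 3.478×10³ = 2.185×10⁴ s.
= 364.2 minutes.

T ≈ 364 minutes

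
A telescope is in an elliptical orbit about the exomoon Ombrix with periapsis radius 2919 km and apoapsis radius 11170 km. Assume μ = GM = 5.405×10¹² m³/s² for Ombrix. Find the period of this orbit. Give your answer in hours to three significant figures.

Semi-major axis a = (r_p + r_a)/2 = (2919.0 + 11170)/2 = 7044.5 km = 7.044×10⁶ m.
By Kepler's third law T = 2π√(a³/μ) = 2π × 8.042×10³ = 5.053×10⁴ s.
= 14.04 hours.

T ≈ 14.0 hours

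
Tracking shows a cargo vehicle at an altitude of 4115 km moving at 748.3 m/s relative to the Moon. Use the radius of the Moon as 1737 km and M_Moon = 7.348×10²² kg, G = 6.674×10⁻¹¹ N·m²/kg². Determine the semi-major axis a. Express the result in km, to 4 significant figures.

μ = GM = 6.674×10⁻¹¹ × 7.348×10²² = 4.904×10¹² m³/s².
r = 1737 + 4115 = 5852.0 km = 5.852×10⁶ m.
Specific orbital energy ε = v²/2 − μ/r = (748.3)²/2 − 4.904×10¹²/5.852×10⁶ = -5.580×10⁵ J/kg.
Since ε = −μ/(2a), a = −μ/(2ε) = 4.394×10⁶ m = 4394.0 km.

a ≈ 4394 km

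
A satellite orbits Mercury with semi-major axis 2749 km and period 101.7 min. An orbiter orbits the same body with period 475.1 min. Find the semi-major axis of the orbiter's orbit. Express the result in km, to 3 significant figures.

Kepler's third law: a³ ∝ T², so a₂ = a₁ (T₂/T₁)^(2/3).
T₂/T₁ = 4.672, (T₂/T₁)^(2/3) = 2.795.
a₂ = 2749 × 2.795 = 7682 km.

a₂ ≈ 7680 km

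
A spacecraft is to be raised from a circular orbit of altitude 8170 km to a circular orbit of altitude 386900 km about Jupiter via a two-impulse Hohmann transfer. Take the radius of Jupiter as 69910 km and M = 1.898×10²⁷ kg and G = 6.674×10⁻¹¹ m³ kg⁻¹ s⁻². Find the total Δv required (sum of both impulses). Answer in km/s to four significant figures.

μ = GM = 6.674×10⁻¹¹ × 1.898×10²⁷ = 1.267×10¹⁷ m³/s².
r₁ = 69910 + 8170 = 78080 km = 7.8080×10⁷ m.
r₂ = 69910 + 386900 = 456810 km = 4.5681×10⁸ m.
Transfer ellipse a_t = (r₁ + r₂)/2 = 2.674×10⁸ m.
At r₁: circular v_c1 = √(μ/r₁) = 40280 m/s; transfer-perijove v_p = √[μ(2/r₁ − 1/a_t)] = 52640 m/s.
Δv₁ = v_p − v_c1 = 12360 m/s.
At r₂: circular v_c2 = √(μ/r₂) = 16650 m/s; transfer-apojove v_a = √[μ(2/r₂ − 1/a_t)] = 8998 m/s.
Δv₂ = v_c2 − v_a = 7655 m/s.
Total Δv = Δv₁ + Δv₂ = 20020 m/s = 20.02 km/s.

Δv_total ≈ 20.02 km/s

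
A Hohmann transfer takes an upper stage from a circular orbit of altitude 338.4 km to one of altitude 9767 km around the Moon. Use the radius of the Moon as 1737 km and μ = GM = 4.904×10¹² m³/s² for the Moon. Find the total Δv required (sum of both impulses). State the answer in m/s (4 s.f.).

r₁ = 1737 + 338.4 = 2075.4 km = 2.0754×10⁶ m.
r₂ = 1737 + 9767 = 11504 km = 1.1504×10⁷ m.
Transfer ellipse a_t = (r₁ + r₂)/2 = 6.790×10⁶ m.
At r₁: circular v_c1 = √(μ/r₁) = 1537 m/s; transfer-perilune v_p = √[μ(2/r₁ − 1/a_t)] = 2001 m/s.
Δv₁ = v_p − v_c1 = 463.7 m/s.
At r₂: circular v_c2 = √(μ/r₂) = 652.9 m/s; transfer-apolune v_a = √[μ(2/r₂ − 1/a_t)] = 361.0 m/s.
Δv₂ = v_c2 − v_a = 291.9 m/s.
Total Δv = Δv₁ + Δv₂ = 755.6 m/s.

Δv_total ≈ 755.6 m/s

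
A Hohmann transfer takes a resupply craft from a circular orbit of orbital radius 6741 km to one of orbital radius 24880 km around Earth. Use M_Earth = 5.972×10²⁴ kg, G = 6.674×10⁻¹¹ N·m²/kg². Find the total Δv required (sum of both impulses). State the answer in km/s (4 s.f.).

μ = GM = 6.674×10⁻¹¹ × 5.972×10²⁴ = 3.986×10¹⁴ m³/s².
r₁ = 6741 km = 6.741×10⁶ m.
r₂ = 24880 km = 2.488×10⁷ m.
Transfer ellipse a_t = (r₁ + r₂)/2 = 1.581×10⁷ m.
At r₁: circular v_c1 = √(μ/r₁) = 7689 m/s; transfer-perigee v_p = √[μ(2/r₁ − 1/a_t)] = 9646 m/s.
Δv₁ = v_p − v_c1 = 1957 m/s.
At r₂: circular v_c2 = √(μ/r₂) = 4002 m/s; transfer-apogee v_a = √[μ(2/r₂ − 1/a_t)] = 2613 m/s.
Δv₂ = v_c2 − v_a = 1389 m/s.
Total Δv = Δv₁ + Δv₂ = 3346 m/s = 3.346 km/s.

Δv_total ≈ 3.346 km/s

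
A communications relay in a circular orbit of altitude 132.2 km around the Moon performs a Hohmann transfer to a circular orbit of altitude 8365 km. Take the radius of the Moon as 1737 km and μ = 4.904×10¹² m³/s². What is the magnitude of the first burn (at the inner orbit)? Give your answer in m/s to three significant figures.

r₁ = 1737 + 132.2 = 1869.2 km = 1.8692×10⁶ m.
r₂ = 1737 + 8365 = 10102 km = 1.0102×10⁷ m.
Transfer ellipse a_t = (r₁ + r₂)/2 = 5.986×10⁶ m.
At r₁: circular v_c1 = √(μ/r₁) = 1620 m/s; transfer-perilune v_p = √[μ(2/r₁ − 1/a_t)] = 2104 m/s.
Δv₁ = v_p − v_c1 = 484.5 m/s.

Δv ≈ 485 m/s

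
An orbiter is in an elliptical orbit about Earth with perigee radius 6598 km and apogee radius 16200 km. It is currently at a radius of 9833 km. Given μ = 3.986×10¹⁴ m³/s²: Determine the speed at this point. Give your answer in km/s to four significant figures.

Semi-major axis a = (r_p + r_a)/2 = 11399 km = 1.140×10⁷ m.
Vis-viva: v² = μ(2/r − 1/a) = 3.986×10¹⁴ × (2.034×10⁻⁷ − 8.773×10⁻⁸) = 4.611×10⁷ m²/s².
v = 6790 m/s = 6.790 km/s.

v ≈ 6.790 km/s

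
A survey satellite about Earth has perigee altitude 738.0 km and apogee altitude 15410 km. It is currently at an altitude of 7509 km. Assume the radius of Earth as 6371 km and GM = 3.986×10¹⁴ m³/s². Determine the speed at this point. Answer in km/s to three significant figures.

v ≈ 5.46 km/s

r_p = 6371 + 738.0 = 7109.0 km = 7.1090×10⁶ m.
r_a = 6371 + 15410 = 21781 km = 2.1781×10⁷ m.
r = 6371 + 7509 = 13880 km = 1.388×10⁷ m.
Semi-major axis a = (r_p + r_a)/2 = 14445 km = 1.444×10⁷ m.
Vis-viva: v² = μ(2/r − 1/a) = 3.986×10¹⁴ × (1.441×10⁻⁷ − 6.923×10⁻⁸) = 2.984×10⁷ m²/s².
v = 5463 m/s = 5.463 km/s.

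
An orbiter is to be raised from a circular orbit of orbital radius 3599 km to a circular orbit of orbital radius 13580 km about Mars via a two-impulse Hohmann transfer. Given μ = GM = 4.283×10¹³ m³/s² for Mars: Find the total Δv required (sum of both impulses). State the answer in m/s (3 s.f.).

Δv_total ≈ 1510 m/s

r₁ = 3599 km = 3.599×10⁶ m.
r₂ = 13580 km = 1.358×10⁷ m.
Transfer ellipse a_t = (r₁ + r₂)/2 = 8.590×10⁶ m.
At r₁: circular v_c1 = √(μ/r₁) = 3450 m/s; transfer-periapsis v_p = √[μ(2/r₁ − 1/a_t)] = 4338 m/s.
Δv₁ = v_p − v_c1 = 887.9 m/s.
At r₂: circular v_c2 = √(μ/r₂) = 1776 m/s; transfer-apoapsis v_a = √[μ(2/r₂ − 1/a_t)] = 1150 m/s.
Δv₂ = v_c2 − v_a = 626.4 m/s.
Total Δv = Δv₁ + Δv₂ = 1514 m/s.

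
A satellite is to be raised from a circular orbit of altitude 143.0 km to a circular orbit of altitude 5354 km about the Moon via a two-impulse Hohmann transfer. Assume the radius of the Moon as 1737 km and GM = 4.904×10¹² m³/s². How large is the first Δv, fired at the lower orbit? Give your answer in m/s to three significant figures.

r₁ = 1737 + 143.0 = 1880.0 km = 1.8800×10⁶ m.
r₂ = 1737 + 5354 = 7091.0 km = 7.0910×10⁶ m.
Transfer ellipse a_t = (r₁ + r₂)/2 = 4.486×10⁶ m.
At r₁: circular v_c1 = √(μ/r₁) = 1615 m/s; transfer-perilune v_p = √[μ(2/r₁ − 1/a_t)] = 2031 m/s.
Δv₁ = v_p − v_c1 = 415.6 m/s.

Δv ≈ 416 m/s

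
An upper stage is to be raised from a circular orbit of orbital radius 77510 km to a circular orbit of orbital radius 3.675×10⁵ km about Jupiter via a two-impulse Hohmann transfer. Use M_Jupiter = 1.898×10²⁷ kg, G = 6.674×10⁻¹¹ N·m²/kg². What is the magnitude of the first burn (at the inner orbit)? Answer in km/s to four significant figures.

μ = GM = 6.674×10⁻¹¹ × 1.898×10²⁷ = 1.267×10¹⁷ m³/s².
r₁ = 77510 km = 7.751×10⁷ m.
r₂ = 3.675×10⁵ km = 3.675×10⁸ m.
Transfer ellipse a_t = (r₁ + r₂)/2 = 2.225×10⁸ m.
At r₁: circular v_c1 = √(μ/r₁) = 40430 m/s; transfer-perijove v_p = √[μ(2/r₁ − 1/a_t)] = 51950 m/s.
Δv₁ = v_p − v_c1 = 11530 m/s.
= 11.53 km/s.

Δv ≈ 11.53 km/s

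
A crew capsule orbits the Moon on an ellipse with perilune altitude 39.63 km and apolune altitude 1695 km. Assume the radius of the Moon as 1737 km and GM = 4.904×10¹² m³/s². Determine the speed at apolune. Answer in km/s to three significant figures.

v ≈ 0.987 km/s

r_p = 1737 + 39.63 = 1776.6 km = 1.7766×10⁶ m.
r_a = 1737 + 1695 = 3432.0 km = 3.4320×10⁶ m.
Semi-major axis a = (r_p + r_a)/2 = 2604.3 km = 2.604×10⁶ m.
Vis-viva: v² = μ(2/r − 1/a) = 4.904×10¹² × (5.828×10⁻⁷ − 3.840×10⁻⁷) = 9.748×10⁵ m²/s².
v = 987.3 m/s = 0.9873 km/s.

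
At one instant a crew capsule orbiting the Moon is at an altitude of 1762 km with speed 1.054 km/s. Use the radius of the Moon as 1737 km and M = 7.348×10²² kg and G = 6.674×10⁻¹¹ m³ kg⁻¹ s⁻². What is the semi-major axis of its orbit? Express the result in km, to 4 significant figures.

μ = GM = 6.674×10⁻¹¹ × 7.348×10²² = 4.904×10¹² m³/s².
r = 1737 + 1762 = 3499.0 km = 3.499×10⁶ m.
Vis-viva rearranged: 1/a = 2/r − v²/μ = 5.716×10⁻⁷ − 2.265×10⁻⁷ = 3.451×10⁻⁷ m⁻¹.
a = 2.898×10⁶ m = 2898.0 km.

a ≈ 2898 km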